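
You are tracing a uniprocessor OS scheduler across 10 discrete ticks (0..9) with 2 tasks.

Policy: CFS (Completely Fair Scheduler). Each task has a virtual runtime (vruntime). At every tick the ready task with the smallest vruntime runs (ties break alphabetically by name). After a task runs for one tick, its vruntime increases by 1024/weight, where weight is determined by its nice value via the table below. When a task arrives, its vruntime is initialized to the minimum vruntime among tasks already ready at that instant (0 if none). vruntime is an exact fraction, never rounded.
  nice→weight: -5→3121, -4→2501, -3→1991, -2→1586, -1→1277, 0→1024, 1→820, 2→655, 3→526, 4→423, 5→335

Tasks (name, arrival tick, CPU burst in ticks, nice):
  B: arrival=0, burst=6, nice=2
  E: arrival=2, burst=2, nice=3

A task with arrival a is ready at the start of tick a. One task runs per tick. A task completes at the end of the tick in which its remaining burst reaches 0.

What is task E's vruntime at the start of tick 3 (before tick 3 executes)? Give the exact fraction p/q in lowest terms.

t=0: vr[B=0] → run B
t=1: vr[B=1024/655] → run B
t=2: vr[B=2048/655 E=2048/655] → run B
t=3: vr[B=3072/655 E=2048/655] → run E
t=4: vr[B=3072/655 E=873984/172265] → run B
t=5: vr[B=4096/655 E=873984/172265] → run E
t=6: vr[B=4096/655] → run B
t=7: vr[B=1024/131] → run B
t=8: (idle)
t=9: (idle)

vruntime(E, start of tick 3) = 2048/655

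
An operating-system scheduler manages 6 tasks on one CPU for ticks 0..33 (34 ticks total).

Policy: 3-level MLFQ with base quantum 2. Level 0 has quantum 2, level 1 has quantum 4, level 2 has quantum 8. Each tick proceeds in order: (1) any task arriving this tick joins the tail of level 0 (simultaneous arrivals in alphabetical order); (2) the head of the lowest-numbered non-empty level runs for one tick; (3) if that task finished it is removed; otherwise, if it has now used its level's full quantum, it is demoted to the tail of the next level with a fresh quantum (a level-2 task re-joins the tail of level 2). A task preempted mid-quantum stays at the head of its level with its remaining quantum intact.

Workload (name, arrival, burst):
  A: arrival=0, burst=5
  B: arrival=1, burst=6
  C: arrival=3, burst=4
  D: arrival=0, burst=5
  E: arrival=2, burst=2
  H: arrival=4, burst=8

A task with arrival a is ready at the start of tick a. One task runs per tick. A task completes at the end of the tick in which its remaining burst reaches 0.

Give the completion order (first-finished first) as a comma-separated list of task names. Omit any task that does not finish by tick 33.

t=0: L0/L1/L2 = AD/-/- → run A
t=1: L0/L1/L2 = ADB/-/- → run A
t=2: L0/L1/L2 = DBE/A/- → run D
t=3: L0/L1/L2 = DBEC/A/- → run D
t=4: L0/L1/L2 = BECH/AD/- → run B
t=5: L0/L1/L2 = BECH/AD/- → run B
t=6: L0/L1/L2 = ECH/ADB/- → run E
t=7: L0/L1/L2 = ECH/ADB/- → run E
t=8: L0/L1/L2 = CH/ADB/- → run C
t=9: L0/L1/L2 = CH/ADB/- → run C
t=10: L0/L1/L2 = H/ADBC/- → run H
t=11: L0/L1/L2 = H/ADBC/- → run H
t=12: L0/L1/L2 = -/ADBCH/- → run A
t=13: L0/L1/L2 = -/ADBCH/- → run A
t=14: L0/L1/L2 = -/ADBCH/- → run A
t=15: L0/L1/L2 = -/DBCH/- → run D
t=16: L0/L1/L2 = -/DBCH/- → run D
t=17: L0/L1/L2 = -/DBCH/- → run D
t=18: L0/L1/L2 = -/BCH/- → run B
t=19: L0/L1/L2 = -/BCH/- → run B
t=20: L0/L1/L2 = -/BCH/- → run B
t=21: L0/L1/L2 = -/BCH/- → run B
t=22: L0/L1/L2 = -/CH/- → run C
t=23: L0/L1/L2 = -/CH/- → run C
t=24: L0/L1/L2 = -/H/- → run H
t=25: L0/L1/L2 = -/H/- → run H
t=26: L0/L1/L2 = -/H/- → run H
t=27: L0/L1/L2 = -/H/- → run H
t=28: L0/L1/L2 = -/-/H → run H
t=29: L0/L1/L2 = -/-/H → run H
t=30: (idle)
t=31: (idle)
t=32: (idle)
t=33: (idle)

completion order = E, A, D, B, C, H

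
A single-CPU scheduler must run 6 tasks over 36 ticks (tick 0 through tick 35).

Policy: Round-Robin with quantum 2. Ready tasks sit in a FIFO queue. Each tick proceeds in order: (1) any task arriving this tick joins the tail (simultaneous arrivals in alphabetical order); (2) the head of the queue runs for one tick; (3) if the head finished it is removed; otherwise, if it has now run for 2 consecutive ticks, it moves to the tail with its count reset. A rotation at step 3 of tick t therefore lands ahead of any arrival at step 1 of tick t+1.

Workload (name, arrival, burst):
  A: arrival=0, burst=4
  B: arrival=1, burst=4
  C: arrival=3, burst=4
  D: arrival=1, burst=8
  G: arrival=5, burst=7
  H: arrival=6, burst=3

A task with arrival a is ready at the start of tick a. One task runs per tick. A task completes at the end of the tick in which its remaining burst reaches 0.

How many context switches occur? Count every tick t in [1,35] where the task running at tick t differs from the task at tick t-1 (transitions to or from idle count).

context switches = 16

t=0: queue=[A] q_used=0 → run A
t=1: queue=[A,B,D] q_used=1 → run A
t=2: queue=[B,D,A] q_used=0 → run B
t=3: queue=[B,D,A,C] q_used=1 → run B
t=4: queue=[D,A,C,B] q_used=0 → run D
t=5: queue=[D,A,C,B,G] q_used=1 → run D
t=6: queue=[A,C,B,G,D,H] q_used=0 → run A
t=7: queue=[A,C,B,G,D,H] q_used=1 → run A
t=8: queue=[C,B,G,D,H] q_used=0 → run C
t=9: queue=[C,B,G,D,H] q_used=1 → run C
t=10: queue=[B,G,D,H,C] q_used=0 → run B
t=11: queue=[B,G,D,H,C] q_used=1 → run B
t=12: queue=[G,D,H,C] q_used=0 → run G
t=13: queue=[G,D,H,C] q_used=1 → run G
t=14: queue=[D,H,C,G] q_used=0 → run D
t=15: queue=[D,H,C,G] q_used=1 → run D
t=16: queue=[H,C,G,D] q_used=0 → run H
t=17: queue=[H,C,G,D] q_used=1 → run H
t=18: queue=[C,G,D,H] q_used=0 → run C
t=19: queue=[C,G,D,H] q_used=1 → run C
t=20: queue=[G,D,H] q_used=0 → run G
t=21: queue=[G,D,H] q_used=1 → run G
t=22: queue=[D,H,G] q_used=0 → run D
t=23: queue=[D,H,G] q_used=1 → run D
t=24: queue=[H,G,D] q_used=0 → run H
t=25: queue=[G,D] q_used=0 → run G
t=26: queue=[G,D] q_used=1 → run G
t=27: queue=[D,G] q_used=0 → run D
t=28: queue=[D,G] q_used=1 → run D
t=29: queue=[G] q_used=0 → run G
t=30: (idle)
t=31: (idle)
t=32: (idle)
t=33: (idle)
t=34: (idle)
t=35: (idle)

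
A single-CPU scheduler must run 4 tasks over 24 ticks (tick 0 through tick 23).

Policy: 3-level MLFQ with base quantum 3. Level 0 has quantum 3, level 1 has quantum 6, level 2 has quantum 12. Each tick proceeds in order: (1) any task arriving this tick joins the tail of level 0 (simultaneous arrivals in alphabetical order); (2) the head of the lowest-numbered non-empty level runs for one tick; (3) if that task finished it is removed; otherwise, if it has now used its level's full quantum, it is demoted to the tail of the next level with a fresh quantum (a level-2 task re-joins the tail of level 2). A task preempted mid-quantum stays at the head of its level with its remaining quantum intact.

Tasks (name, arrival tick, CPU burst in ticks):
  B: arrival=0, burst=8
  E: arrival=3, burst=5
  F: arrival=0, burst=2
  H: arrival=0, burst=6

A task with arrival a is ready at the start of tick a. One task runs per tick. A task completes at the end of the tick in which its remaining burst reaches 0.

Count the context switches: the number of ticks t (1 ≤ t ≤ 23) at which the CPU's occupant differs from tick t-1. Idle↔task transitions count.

t=0: L0/L1/L2 = BFH/-/- → run B
t=1: L0/L1/L2 = BFH/-/- → run B
t=2: L0/L1/L2 = BFH/-/- → run B
t=3: L0/L1/L2 = FHE/B/- → run F
t=4: L0/L1/L2 = FHE/B/- → run F
t=5: L0/L1/L2 = HE/B/- → run H
t=6: L0/L1/L2 = HE/B/- → run H
t=7: L0/L1/L2 = HE/B/- → run H
t=8: L0/L1/L2 = E/BH/- → run E
t=9: L0/L1/L2 = E/BH/- → run E
t=10: L0/L1/L2 = E/BH/- → run E
t=11: L0/L1/L2 = -/BHE/- → run B
t=12: L0/L1/L2 = -/BHE/- → run B
t=13: L0/L1/L2 = -/BHE/- → run B
t=14: L0/L1/L2 = -/BHE/- → run B
t=15: L0/L1/L2 = -/BHE/- → run B
t=16: L0/L1/L2 = -/HE/- → run H
t=17: L0/L1/L2 = -/HE/- → run H
t=18: L0/L1/L2 = -/HE/- → run H
t=19: L0/L1/L2 = -/E/- → run E
t=20: L0/L1/L2 = -/E/- → run E
t=21: (idle)
t=22: (idle)
t=23: (idle)

context switches = 7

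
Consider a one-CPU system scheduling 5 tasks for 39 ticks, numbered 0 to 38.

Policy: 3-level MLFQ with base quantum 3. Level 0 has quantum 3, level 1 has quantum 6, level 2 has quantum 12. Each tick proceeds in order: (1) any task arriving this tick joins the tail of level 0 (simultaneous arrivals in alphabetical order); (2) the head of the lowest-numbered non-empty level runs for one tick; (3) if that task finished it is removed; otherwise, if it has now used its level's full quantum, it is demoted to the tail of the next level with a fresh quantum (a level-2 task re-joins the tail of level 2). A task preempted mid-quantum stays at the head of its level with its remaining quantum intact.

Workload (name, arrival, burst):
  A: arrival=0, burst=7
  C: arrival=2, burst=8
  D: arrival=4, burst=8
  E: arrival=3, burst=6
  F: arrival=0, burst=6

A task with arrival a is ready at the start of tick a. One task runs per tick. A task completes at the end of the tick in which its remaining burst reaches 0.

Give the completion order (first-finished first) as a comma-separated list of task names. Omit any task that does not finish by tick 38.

t=0: L0/L1/L2 = AF/-/- → run A
t=1: L0/L1/L2 = AF/-/- → run A
t=2: L0/L1/L2 = AFC/-/- → run A
t=3: L0/L1/L2 = FCE/A/- → run F
t=4: L0/L1/L2 = FCED/A/- → run F
t=5: L0/L1/L2 = FCED/A/- → run F
t=6: L0/L1/L2 = CED/AF/- → run C
t=7: L0/L1/L2 = CED/AF/- → run C
t=8: L0/L1/L2 = CED/AF/- → run C
t=9: L0/L1/L2 = ED/AFC/- → run E
t=10: L0/L1/L2 = ED/AFC/- → run E
t=11: L0/L1/L2 = ED/AFC/- → run E
t=12: L0/L1/L2 = D/AFCE/- → run D
t=13: L0/L1/L2 = D/AFCE/- → run D
t=14: L0/L1/L2 = D/AFCE/- → run D
t=15: L0/L1/L2 = -/AFCED/- → run A
t=16: L0/L1/L2 = -/AFCED/- → run A
t=17: L0/L1/L2 = -/AFCED/- → run A
t=18: L0/L1/L2 = -/AFCED/- → run A
t=19: L0/L1/L2 = -/FCED/- → run F
t=20: L0/L1/L2 = -/FCED/- → run F
t=21: L0/L1/L2 = -/FCED/- → run F
t=22: L0/L1/L2 = -/CED/- → run C
t=23: L0/L1/L2 = -/CED/- → run C
t=24: L0/L1/L2 = -/CED/- → run C
t=25: L0/L1/L2 = -/CED/- → run C
t=26: L0/L1/L2 = -/CED/- → run C
t=27: L0/L1/L2 = -/ED/- → run E
t=28: L0/L1/L2 = -/ED/- → run E
t=29: L0/L1/L2 = -/ED/- → run E
t=30: L0/L1/L2 = -/D/- → run D
t=31: L0/L1/L2 = -/D/- → run D
t=32: L0/L1/L2 = -/D/- → run D
t=33: L0/L1/L2 = -/D/- → run D
t=34: L0/L1/L2 = -/D/- → run D
t=35: (idle)
t=36: (idle)
t=37: (idle)
t=38: (idle)

completion order = A, F, C, E, D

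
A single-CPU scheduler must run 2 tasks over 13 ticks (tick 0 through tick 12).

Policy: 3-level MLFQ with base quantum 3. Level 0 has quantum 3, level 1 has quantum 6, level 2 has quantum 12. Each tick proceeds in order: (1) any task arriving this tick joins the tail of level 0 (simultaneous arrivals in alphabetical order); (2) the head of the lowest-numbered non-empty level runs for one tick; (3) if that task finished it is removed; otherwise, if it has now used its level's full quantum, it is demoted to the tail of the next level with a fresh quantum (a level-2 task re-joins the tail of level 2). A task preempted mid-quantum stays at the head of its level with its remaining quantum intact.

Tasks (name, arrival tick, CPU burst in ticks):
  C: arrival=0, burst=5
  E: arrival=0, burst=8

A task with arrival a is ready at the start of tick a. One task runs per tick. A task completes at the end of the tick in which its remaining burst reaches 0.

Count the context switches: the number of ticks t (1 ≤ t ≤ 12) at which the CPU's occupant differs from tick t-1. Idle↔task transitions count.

t=0: L0/L1/L2 = CE/-/- → run C
t=1: L0/L1/L2 = CE/-/- → run C
t=2: L0/L1/L2 = CE/-/- → run C
t=3: L0/L1/L2 = E/C/- → run E
t=4: L0/L1/L2 = E/C/- → run E
t=5: L0/L1/L2 = E/C/- → run E
t=6: L0/L1/L2 = -/CE/- → run C
t=7: L0/L1/L2 = -/CE/- → run C
t=8: L0/L1/L2 = -/E/- → run E
t=9: L0/L1/L2 = -/E/- → run E
t=10: L0/L1/L2 = -/E/- → run E
t=11: L0/L1/L2 = -/E/- → run E
t=12: L0/L1/L2 = -/E/- → run E

context switches = 3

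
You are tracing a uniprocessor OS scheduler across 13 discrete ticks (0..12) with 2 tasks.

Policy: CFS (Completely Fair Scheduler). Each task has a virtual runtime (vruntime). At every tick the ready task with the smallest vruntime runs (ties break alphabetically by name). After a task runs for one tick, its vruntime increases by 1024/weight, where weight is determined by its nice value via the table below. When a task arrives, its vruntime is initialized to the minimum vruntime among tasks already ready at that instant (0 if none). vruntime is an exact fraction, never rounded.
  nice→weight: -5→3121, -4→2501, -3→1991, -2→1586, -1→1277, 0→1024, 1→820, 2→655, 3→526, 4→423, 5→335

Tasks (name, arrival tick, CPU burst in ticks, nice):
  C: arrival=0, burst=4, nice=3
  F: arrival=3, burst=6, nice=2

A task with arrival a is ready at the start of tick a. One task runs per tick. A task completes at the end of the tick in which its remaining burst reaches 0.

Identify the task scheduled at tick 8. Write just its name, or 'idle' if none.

running at tick 8 = F

t=0: vr[C=0] → run C
t=1: vr[C=512/263] → run C
t=2: vr[C=1024/263] → run C
t=3: vr[C=1536/263 F=1536/263] → run C
t=4: vr[F=1536/263] → run F
t=5: vr[F=1275392/172265] → run F
t=6: vr[F=1544704/172265] → run F
t=7: vr[F=1814016/172265] → run F
t=8: vr[F=2083328/172265] → run F
t=9: vr[F=470528/34453] → run F
t=10: (idle)
t=11: (idle)
t=12: (idle)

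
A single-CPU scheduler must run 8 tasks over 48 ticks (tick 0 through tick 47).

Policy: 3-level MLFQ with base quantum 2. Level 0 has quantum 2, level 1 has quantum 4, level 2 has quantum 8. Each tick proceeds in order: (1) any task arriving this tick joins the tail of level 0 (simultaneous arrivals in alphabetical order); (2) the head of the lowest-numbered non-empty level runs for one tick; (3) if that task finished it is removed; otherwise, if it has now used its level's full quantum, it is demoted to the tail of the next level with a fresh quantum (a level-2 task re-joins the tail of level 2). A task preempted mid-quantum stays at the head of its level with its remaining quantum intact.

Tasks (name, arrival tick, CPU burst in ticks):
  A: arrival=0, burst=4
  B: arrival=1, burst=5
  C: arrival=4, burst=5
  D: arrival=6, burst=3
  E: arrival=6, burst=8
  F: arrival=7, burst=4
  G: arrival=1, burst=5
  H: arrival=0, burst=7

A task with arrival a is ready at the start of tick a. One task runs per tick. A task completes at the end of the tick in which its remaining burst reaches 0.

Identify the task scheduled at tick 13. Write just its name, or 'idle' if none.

running at tick 13 = E

t=0: L0/L1/L2 = AH/-/- → run A
t=1: L0/L1/L2 = AHBG/-/- → run A
t=2: L0/L1/L2 = HBG/A/- → run H
t=3: L0/L1/L2 = HBG/A/- → run H
t=4: L0/L1/L2 = BGC/AH/- → run B
t=5: L0/L1/L2 = BGC/AH/- → run B
t=6: L0/L1/L2 = GCDE/AHB/- → run G
t=7: L0/L1/L2 = GCDEF/AHB/- → run G
t=8: L0/L1/L2 = CDEF/AHBG/- → run C
t=9: L0/L1/L2 = CDEF/AHBG/- → run C
t=10: L0/L1/L2 = DEF/AHBGC/- → run D
t=11: L0/L1/L2 = DEF/AHBGC/- → run D
t=12: L0/L1/L2 = EF/AHBGCD/- → run E
t=13: L0/L1/L2 = EF/AHBGCD/- → run E
t=14: L0/L1/L2 = F/AHBGCDE/- → run F
t=15: L0/L1/L2 = F/AHBGCDE/- → run F
t=16: L0/L1/L2 = -/AHBGCDEF/- → run A
t=17: L0/L1/L2 = -/AHBGCDEF/- → run A
t=18: L0/L1/L2 = -/HBGCDEF/- → run H
t=19: L0/L1/L2 = -/HBGCDEF/- → run H
t=20: L0/L1/L2 = -/HBGCDEF/- → run H
t=21: L0/L1/L2 = -/HBGCDEF/- → run H
t=22: L0/L1/L2 = -/BGCDEF/H → run B
t=23: L0/L1/L2 = -/BGCDEF/H → run B
t=24: L0/L1/L2 = -/BGCDEF/H → run B
t=25: L0/L1/L2 = -/GCDEF/H → run G
t=26: L0/L1/L2 = -/GCDEF/H → run G
t=27: L0/L1/L2 = -/GCDEF/H → run G
t=28: L0/L1/L2 = -/CDEF/H → run C
t=29: L0/L1/L2 = -/CDEF/H → run C
t=30: L0/L1/L2 = -/CDEF/H → run C
t=31: L0/L1/L2 = -/DEF/H → run D
t=32: L0/L1/L2 = -/EF/H → run E
t=33: L0/L1/L2 = -/EF/H → run E
t=34: L0/L1/L2 = -/EF/H → run E
t=35: L0/L1/L2 = -/EF/H → run E
t=36: L0/L1/L2 = -/F/HE → run F
t=37: L0/L1/L2 = -/F/HE → run F
t=38: L0/L1/L2 = -/-/HE → run H
t=39: L0/L1/L2 = -/-/E → run E
t=40: L0/L1/L2 = -/-/E → run E
t=41: (idle)
t=42: (idle)
t=43: (idle)
t=44: (idle)
t=45: (idle)
t=46: (idle)
t=47: (idle)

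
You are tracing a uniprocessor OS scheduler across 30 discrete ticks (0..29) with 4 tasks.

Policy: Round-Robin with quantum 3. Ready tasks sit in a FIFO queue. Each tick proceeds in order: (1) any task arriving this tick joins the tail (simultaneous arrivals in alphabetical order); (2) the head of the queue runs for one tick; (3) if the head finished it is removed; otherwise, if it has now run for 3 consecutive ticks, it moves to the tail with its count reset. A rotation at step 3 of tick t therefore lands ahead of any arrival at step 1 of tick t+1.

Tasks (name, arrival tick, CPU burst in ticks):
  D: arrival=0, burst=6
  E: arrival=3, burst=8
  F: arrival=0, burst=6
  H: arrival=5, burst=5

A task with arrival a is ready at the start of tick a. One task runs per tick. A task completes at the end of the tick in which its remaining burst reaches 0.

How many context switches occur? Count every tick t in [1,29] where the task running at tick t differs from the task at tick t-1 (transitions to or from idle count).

context switches = 9

t=0: queue=[D,F] q_used=0 → run D
t=1: queue=[D,F] q_used=1 → run D
t=2: queue=[D,F] q_used=2 → run D
t=3: queue=[F,D,E] q_used=0 → run F
t=4: queue=[F,D,E] q_used=1 → run F
t=5: queue=[F,D,E,H] q_used=2 → run F
t=6: queue=[D,E,H,F] q_used=0 → run D
t=7: queue=[D,E,H,F] q_used=1 → run D
t=8: queue=[D,E,H,F] q_used=2 → run D
t=9: queue=[E,H,F] q_used=0 → run E
t=10: queue=[E,H,F] q_used=1 → run E
t=11: queue=[E,H,F] q_used=2 → run E
t=12: queue=[H,F,E] q_used=0 → run H
t=13: queue=[H,F,E] q_used=1 → run H
t=14: queue=[H,F,E] q_used=2 → run H
t=15: queue=[F,E,H] q_used=0 → run F
t=16: queue=[F,E,H] q_used=1 → run F
t=17: queue=[F,E,H] q_used=2 → run F
t=18: queue=[E,H] q_used=0 → run E
t=19: queue=[E,H] q_used=1 → run E
t=20: queue=[E,H] q_used=2 → run E
t=21: queue=[H,E] q_used=0 → run H
t=22: queue=[H,E] q_used=1 → run H
t=23: queue=[E] q_used=0 → run E
t=24: queue=[E] q_used=1 → run E
t=25: (idle)
t=26: (idle)
t=27: (idle)
t=28: (idle)
t=29: (idle)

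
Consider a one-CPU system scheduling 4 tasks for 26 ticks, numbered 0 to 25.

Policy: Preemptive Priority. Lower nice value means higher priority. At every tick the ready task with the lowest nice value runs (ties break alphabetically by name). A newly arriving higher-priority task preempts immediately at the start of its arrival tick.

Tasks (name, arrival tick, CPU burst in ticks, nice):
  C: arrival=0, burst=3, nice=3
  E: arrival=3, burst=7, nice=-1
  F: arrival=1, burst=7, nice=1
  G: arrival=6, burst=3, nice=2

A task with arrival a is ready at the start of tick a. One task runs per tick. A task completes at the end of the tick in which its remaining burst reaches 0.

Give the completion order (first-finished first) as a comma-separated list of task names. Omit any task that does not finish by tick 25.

completion order = E, F, G, C

t=0: ready={C} → run C
t=1: ready={C,F} → run F
t=2: ready={C,F} → run F
t=3: ready={C,E,F} → run E
t=4: ready={C,E,F} → run E
t=5: ready={C,E,F} → run E
t=6: ready={C,E,F,G} → run E
t=7: ready={C,E,F,G} → run E
t=8: ready={C,E,F,G} → run E
t=9: ready={C,E,F,G} → run E
t=10: ready={C,F,G} → run F
t=11: ready={C,F,G} → run F
t=12: ready={C,F,G} → run F
t=13: ready={C,F,G} → run F
t=14: ready={C,F,G} → run F
t=15: ready={C,G} → run G
t=16: ready={C,G} → run G
t=17: ready={C,G} → run G
t=18: ready={C} → run C
t=19: ready={C} → run C
t=20: (idle)
t=21: (idle)
t=22: (idle)
t=23: (idle)
t=24: (idle)
t=25: (idle)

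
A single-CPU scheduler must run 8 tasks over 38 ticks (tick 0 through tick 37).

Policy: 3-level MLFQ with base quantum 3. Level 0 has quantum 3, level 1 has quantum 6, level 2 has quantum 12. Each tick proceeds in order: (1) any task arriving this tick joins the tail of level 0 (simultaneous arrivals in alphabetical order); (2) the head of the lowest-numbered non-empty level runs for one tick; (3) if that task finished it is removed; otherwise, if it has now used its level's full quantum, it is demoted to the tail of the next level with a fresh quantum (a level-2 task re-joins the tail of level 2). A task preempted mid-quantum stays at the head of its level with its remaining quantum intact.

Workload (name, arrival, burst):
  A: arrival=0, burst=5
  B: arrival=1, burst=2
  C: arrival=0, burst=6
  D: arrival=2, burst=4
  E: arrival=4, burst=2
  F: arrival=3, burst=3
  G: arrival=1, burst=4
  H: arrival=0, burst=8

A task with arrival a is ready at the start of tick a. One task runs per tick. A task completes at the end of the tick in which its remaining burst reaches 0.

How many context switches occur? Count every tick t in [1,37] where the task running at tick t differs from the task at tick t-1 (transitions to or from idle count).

context switches = 13

t=0: L0/L1/L2 = ACH/-/- → run A
t=1: L0/L1/L2 = ACHBG/-/- → run A
t=2: L0/L1/L2 = ACHBGD/-/- → run A
t=3: L0/L1/L2 = CHBGDF/A/- → run C
t=4: L0/L1/L2 = CHBGDFE/A/- → run C
t=5: L0/L1/L2 = CHBGDFE/A/- → run C
t=6: L0/L1/L2 = HBGDFE/AC/- → run H
t=7: L0/L1/L2 = HBGDFE/AC/- → run H
t=8: L0/L1/L2 = HBGDFE/AC/- → run H
t=9: L0/L1/L2 = BGDFE/ACH/- → run B
t=10: L0/L1/L2 = BGDFE/ACH/- → run B
t=11: L0/L1/L2 = GDFE/ACH/- → run G
t=12: L0/L1/L2 = GDFE/ACH/- → run G
t=13: L0/L1/L2 = GDFE/ACH/- → run G
t=14: L0/L1/L2 = DFE/ACHG/- → run D
t=15: L0/L1/L2 = DFE/ACHG/- → run D
t=16: L0/L1/L2 = DFE/ACHG/- → run D
t=17: L0/L1/L2 = FE/ACHGD/- → run F
t=18: L0/L1/L2 = FE/ACHGD/- → run F
t=19: L0/L1/L2 = FE/ACHGD/- → run F
t=20: L0/L1/L2 = E/ACHGD/- → run E
t=21: L0/L1/L2 = E/ACHGD/- → run E
t=22: L0/L1/L2 = -/ACHGD/- → run A
t=23: L0/L1/L2 = -/ACHGD/- → run A
t=24: L0/L1/L2 = -/CHGD/- → run C
t=25: L0/L1/L2 = -/CHGD/- → run C
t=26: L0/L1/L2 = -/CHGD/- → run C
t=27: L0/L1/L2 = -/HGD/- → run H
t=28: L0/L1/L2 = -/HGD/- → run H
t=29: L0/L1/L2 = -/HGD/- → run H
t=30: L0/L1/L2 = -/HGD/- → run H
t=31: L0/L1/L2 = -/HGD/- → run H
t=32: L0/L1/L2 = -/GD/- → run G
t=33: L0/L1/L2 = -/D/- → run D
t=34: (idle)
t=35: (idle)
t=36: (idle)
t=37: (idle)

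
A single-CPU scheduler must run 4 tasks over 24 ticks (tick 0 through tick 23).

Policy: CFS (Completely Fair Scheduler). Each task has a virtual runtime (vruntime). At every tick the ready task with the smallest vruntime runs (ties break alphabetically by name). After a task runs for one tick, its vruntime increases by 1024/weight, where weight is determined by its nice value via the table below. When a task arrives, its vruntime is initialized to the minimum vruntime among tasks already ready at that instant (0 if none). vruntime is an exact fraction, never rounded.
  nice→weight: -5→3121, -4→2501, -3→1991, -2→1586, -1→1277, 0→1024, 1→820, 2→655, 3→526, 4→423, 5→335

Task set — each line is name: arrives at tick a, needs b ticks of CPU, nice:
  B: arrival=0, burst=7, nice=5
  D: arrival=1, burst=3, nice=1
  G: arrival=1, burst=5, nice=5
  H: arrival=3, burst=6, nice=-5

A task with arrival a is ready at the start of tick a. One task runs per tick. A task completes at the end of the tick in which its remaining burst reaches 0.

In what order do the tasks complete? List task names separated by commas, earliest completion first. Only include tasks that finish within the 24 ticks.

t=0: vr[B=0] → run B
t=1: vr[B=1024/335 D=1024/335 G=1024/335] → run B
t=2: vr[B=2048/335 D=1024/335 G=1024/335] → run D
t=3: vr[B=2048/335 D=59136/13735 G=1024/335 H=1024/335] → run G
t=4: vr[B=2048/335 D=59136/13735 G=2048/335 H=1024/335] → run H
t=5: vr[B=2048/335 D=59136/13735 G=2048/335 H=3538944/1045535] → run H
t=6: vr[B=2048/335 D=59136/13735 G=2048/335 H=3881984/1045535] → run H
t=7: vr[B=2048/335 D=59136/13735 G=2048/335 H=4225024/1045535] → run H
t=8: vr[B=2048/335 D=59136/13735 G=2048/335 H=4568064/1045535] → run D
t=9: vr[B=2048/335 D=76288/13735 G=2048/335 H=4568064/1045535] → run H
t=10: vr[B=2048/335 D=76288/13735 G=2048/335 H=4911104/1045535] → run H
t=11: vr[B=2048/335 D=76288/13735 G=2048/335] → run D
t=12: vr[B=2048/335 G=2048/335] → run B
t=13: vr[B=3072/335 G=2048/335] → run G
t=14: vr[B=3072/335 G=3072/335] → run B
t=15: vr[B=4096/335 G=3072/335] → run G
t=16: vr[B=4096/335 G=4096/335] → run B
t=17: vr[B=1024/67 G=4096/335] → run G
t=18: vr[B=1024/67 G=1024/67] → run B
t=19: vr[B=6144/335 G=1024/67] → run G
t=20: vr[B=6144/335] → run B
t=21: (idle)
t=22: (idle)
t=23: (idle)

completion order = H, D, G, B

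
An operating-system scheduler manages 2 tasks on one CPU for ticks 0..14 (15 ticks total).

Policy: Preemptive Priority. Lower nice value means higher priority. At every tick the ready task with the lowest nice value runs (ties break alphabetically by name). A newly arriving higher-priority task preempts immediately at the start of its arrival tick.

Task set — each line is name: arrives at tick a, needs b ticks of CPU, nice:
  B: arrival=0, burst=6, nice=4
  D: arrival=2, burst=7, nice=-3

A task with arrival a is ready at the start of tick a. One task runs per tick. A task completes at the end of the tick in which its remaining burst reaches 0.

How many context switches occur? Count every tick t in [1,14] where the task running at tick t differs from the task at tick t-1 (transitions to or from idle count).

context switches = 3

t=0: ready={B} → run B
t=1: ready={B} → run B
t=2: ready={B,D} → run D
t=3: ready={B,D} → run D
t=4: ready={B,D} → run D
t=5: ready={B,D} → run D
t=6: ready={B,D} → run D
t=7: ready={B,D} → run D
t=8: ready={B,D} → run D
t=9: ready={B} → run B
t=10: ready={B} → run B
t=11: ready={B} → run B
t=12: ready={B} → run B
t=13: (idle)
t=14: (idle)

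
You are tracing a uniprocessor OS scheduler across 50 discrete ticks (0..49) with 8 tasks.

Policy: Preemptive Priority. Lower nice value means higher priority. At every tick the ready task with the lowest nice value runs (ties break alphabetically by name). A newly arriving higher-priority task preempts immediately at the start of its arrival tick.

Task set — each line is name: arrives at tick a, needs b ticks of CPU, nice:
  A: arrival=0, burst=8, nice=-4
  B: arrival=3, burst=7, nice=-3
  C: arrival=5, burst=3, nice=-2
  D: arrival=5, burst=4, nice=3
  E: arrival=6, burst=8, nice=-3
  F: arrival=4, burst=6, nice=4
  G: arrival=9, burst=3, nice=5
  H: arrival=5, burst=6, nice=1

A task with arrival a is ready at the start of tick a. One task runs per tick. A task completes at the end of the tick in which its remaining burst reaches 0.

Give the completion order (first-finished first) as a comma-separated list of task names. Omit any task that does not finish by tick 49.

completion order = A, B, E, C, H, D, F, G

t=0: ready={A} → run A
t=1: ready={A} → run A
t=2: ready={A} → run A
t=3: ready={A,B} → run A
t=4: ready={A,B,F} → run A
t=5: ready={A,B,C,D,F,H} → run A
t=6: ready={A,B,C,D,E,F,H} → run A
t=7: ready={A,B,C,D,E,F,H} → run A
t=8: ready={B,C,D,E,F,H} → run B
t=9: ready={B,C,D,E,F,G,H} → run B
t=10: ready={B,C,D,E,F,G,H} → run B
t=11: ready={B,C,D,E,F,G,H} → run B
t=12: ready={B,C,D,E,F,G,H} → run B
t=13: ready={B,C,D,E,F,G,H} → run B
t=14: ready={B,C,D,E,F,G,H} → run B
t=15: ready={C,D,E,F,G,H} → run E
t=16: ready={C,D,E,F,G,H} → run E
t=17: ready={C,D,E,F,G,H} → run E
t=18: ready={C,D,E,F,G,H} → run E
t=19: ready={C,D,E,F,G,H} → run E
t=20: ready={C,D,E,F,G,H} → run E
t=21: ready={C,D,E,F,G,H} → run E
t=22: ready={C,D,E,F,G,H} → run E
t=23: ready={C,D,F,G,H} → run C
t=24: ready={C,D,F,G,H} → run C
t=25: ready={C,D,F,G,H} → run C
t=26: ready={D,F,G,H} → run H
t=27: ready={D,F,G,H} → run H
t=28: ready={D,F,G,H} → run H
t=29: ready={D,F,G,H} → run H
t=30: ready={D,F,G,H} → run H
t=31: ready={D,F,G,H} → run H
t=32: ready={D,F,G} → run D
t=33: ready={D,F,G} → run D
t=34: ready={D,F,G} → run D
t=35: ready={D,F,G} → run D
t=36: ready={F,G} → run F
t=37: ready={F,G} → run F
t=38: ready={F,G} → run F
t=39: ready={F,G} → run F
t=40: ready={F,G} → run F
t=41: ready={F,G} → run F
t=42: ready={G} → run G
t=43: ready={G} → run G
t=44: ready={G} → run G
t=45: (idle)
t=46: (idle)
t=47: (idle)
t=48: (idle)
t=49: (idle)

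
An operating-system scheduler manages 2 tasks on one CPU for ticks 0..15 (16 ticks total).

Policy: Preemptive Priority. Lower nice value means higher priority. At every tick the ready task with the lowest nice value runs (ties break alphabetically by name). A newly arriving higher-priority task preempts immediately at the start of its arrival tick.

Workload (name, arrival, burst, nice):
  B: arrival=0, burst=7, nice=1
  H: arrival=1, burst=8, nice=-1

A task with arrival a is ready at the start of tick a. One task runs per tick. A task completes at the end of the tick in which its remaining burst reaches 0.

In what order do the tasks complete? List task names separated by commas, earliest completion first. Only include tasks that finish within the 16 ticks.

completion order = H, B

t=0: ready={B} → run B
t=1: ready={B,H} → run H
t=2: ready={B,H} → run H
t=3: ready={B,H} → run H
t=4: ready={B,H} → run H
t=5: ready={B,H} → run H
t=6: ready={B,H} → run H
t=7: ready={B,H} → run H
t=8: ready={B,H} → run H
t=9: ready={B} → run B
t=10: ready={B} → run B
t=11: ready={B} → run B
t=12: ready={B} → run B
t=13: ready={B} → run B
t=14: ready={B} → run B
t=15: (idle)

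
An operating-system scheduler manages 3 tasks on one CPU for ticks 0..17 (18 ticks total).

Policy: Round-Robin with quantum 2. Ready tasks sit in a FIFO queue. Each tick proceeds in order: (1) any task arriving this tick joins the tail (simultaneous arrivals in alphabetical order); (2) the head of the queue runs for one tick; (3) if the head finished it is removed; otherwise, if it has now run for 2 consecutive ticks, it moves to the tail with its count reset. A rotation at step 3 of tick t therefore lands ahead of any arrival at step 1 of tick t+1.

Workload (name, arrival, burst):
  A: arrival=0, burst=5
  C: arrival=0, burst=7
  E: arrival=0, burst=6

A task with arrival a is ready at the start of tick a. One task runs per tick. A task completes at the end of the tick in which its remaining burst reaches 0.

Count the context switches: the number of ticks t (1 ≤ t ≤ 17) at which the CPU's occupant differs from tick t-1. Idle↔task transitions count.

context switches = 9

t=0: queue=[A,C,E] q_used=0 → run A
t=1: queue=[A,C,E] q_used=1 → run A
t=2: queue=[C,E,A] q_used=0 → run C
t=3: queue=[C,E,A] q_used=1 → run C
t=4: queue=[E,A,C] q_used=0 → run E
t=5: queue=[E,A,C] q_used=1 → run E
t=6: queue=[A,C,E] q_used=0 → run A
t=7: queue=[A,C,E] q_used=1 → run A
t=8: queue=[C,E,A] q_used=0 → run C
t=9: queue=[C,E,A] q_used=1 → run C
t=10: queue=[E,A,C] q_used=0 → run E
t=11: queue=[E,A,C] q_used=1 → run E
t=12: queue=[A,C,E] q_used=0 → run A
t=13: queue=[C,E] q_used=0 → run C
t=14: queue=[C,E] q_used=1 → run C
t=15: queue=[E,C] q_used=0 → run E
t=16: queue=[E,C] q_used=1 → run E
t=17: queue=[C] q_used=0 → run C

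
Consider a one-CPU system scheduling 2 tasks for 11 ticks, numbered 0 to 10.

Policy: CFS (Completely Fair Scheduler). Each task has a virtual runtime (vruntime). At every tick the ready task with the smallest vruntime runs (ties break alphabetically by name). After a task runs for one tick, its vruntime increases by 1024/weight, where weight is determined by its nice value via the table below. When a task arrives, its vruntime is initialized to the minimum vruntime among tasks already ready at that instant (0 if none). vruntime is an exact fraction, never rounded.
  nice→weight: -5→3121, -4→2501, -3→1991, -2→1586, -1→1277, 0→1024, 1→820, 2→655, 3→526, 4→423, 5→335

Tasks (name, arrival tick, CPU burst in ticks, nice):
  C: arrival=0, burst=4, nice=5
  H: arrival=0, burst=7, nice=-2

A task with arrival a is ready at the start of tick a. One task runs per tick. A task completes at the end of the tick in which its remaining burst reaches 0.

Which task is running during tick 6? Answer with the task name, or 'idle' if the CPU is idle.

running at tick 6 = C

t=0: vr[C=0 H=0] → run C
t=1: vr[C=1024/335 H=0] → run H
t=2: vr[C=1024/335 H=512/793] → run H
t=3: vr[C=1024/335 H=1024/793] → run H
t=4: vr[C=1024/335 H=1536/793] → run H
t=5: vr[C=1024/335 H=2048/793] → run H
t=6: vr[C=1024/335 H=2560/793] → run C
t=7: vr[C=2048/335 H=2560/793] → run H
t=8: vr[C=2048/335 H=3072/793] → run H
t=9: vr[C=2048/335] → run C
t=10: vr[C=3072/335] → run C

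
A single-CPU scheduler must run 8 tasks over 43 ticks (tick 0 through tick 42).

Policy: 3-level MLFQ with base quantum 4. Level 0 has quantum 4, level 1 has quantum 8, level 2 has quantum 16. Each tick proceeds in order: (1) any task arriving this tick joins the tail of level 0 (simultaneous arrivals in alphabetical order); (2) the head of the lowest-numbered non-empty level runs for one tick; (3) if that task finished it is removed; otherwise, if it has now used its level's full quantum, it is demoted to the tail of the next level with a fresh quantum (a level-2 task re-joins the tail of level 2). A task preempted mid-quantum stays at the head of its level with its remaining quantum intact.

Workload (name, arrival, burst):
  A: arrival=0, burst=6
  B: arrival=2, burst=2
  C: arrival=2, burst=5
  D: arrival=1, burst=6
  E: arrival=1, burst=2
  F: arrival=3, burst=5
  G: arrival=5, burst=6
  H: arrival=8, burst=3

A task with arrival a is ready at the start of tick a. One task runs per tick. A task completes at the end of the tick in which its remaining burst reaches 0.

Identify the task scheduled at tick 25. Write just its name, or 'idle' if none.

running at tick 25 = H

t=0: L0/L1/L2 = A/-/- → run A
t=1: L0/L1/L2 = ADE/-/- → run A
t=2: L0/L1/L2 = ADEBC/-/- → run A
t=3: L0/L1/L2 = ADEBCF/-/- → run A
t=4: L0/L1/L2 = DEBCF/A/- → run D
t=5: L0/L1/L2 = DEBCFG/A/- → run D
t=6: L0/L1/L2 = DEBCFG/A/- → run D
t=7: L0/L1/L2 = DEBCFG/A/- → run D
t=8: L0/L1/L2 = EBCFGH/AD/- → run E
t=9: L0/L1/L2 = EBCFGH/AD/- → run E
t=10: L0/L1/L2 = BCFGH/AD/- → run B
t=11: L0/L1/L2 = BCFGH/AD/- → run B
t=12: L0/L1/L2 = CFGH/AD/- → run C
t=13: L0/L1/L2 = CFGH/AD/- → run C
t=14: L0/L1/L2 = CFGH/AD/- → run C
t=15: L0/L1/L2 = CFGH/AD/- → run C
t=16: L0/L1/L2 = FGH/ADC/- → run F
t=17: L0/L1/L2 = FGH/ADC/- → run F
t=18: L0/L1/L2 = FGH/ADC/- → run F
t=19: L0/L1/L2 = FGH/ADC/- → run F
t=20: L0/L1/L2 = GH/ADCF/- → run G
t=21: L0/L1/L2 = GH/ADCF/- → run G
t=22: L0/L1/L2 = GH/ADCF/- → run G
t=23: L0/L1/L2 = GH/ADCF/- → run G
t=24: L0/L1/L2 = H/ADCFG/- → run H
t=25: L0/L1/L2 = H/ADCFG/- → run H
t=26: L0/L1/L2 = H/ADCFG/- → run H
t=27: L0/L1/L2 = -/ADCFG/- → run A
t=28: L0/L1/L2 = -/ADCFG/- → run A
t=29: L0/L1/L2 = -/DCFG/- → run D
t=30: L0/L1/L2 = -/DCFG/- → run D
t=31: L0/L1/L2 = -/CFG/- → run C
t=32: L0/L1/L2 = -/FG/- → run F
t=33: L0/L1/L2 = -/G/- → run G
t=34: L0/L1/L2 = -/G/- → run G
t=35: (idle)
t=36: (idle)
t=37: (idle)
t=38: (idle)
t=39: (idle)
t=40: (idle)
t=41: (idle)
t=42: (idle)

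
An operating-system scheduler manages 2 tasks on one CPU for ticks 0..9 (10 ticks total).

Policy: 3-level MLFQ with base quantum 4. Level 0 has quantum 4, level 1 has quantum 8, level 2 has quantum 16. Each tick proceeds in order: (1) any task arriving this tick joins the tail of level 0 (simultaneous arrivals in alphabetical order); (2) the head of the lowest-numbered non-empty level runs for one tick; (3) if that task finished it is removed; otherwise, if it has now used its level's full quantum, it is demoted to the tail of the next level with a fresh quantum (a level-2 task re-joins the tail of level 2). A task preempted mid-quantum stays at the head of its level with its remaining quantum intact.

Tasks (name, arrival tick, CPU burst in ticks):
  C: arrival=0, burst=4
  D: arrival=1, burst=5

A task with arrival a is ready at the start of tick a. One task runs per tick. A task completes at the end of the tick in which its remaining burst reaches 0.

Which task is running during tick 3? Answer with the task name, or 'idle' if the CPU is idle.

t=0: L0/L1/L2 = C/-/- → run C
t=1: L0/L1/L2 = CD/-/- → run C
t=2: L0/L1/L2 = CD/-/- → run C
t=3: L0/L1/L2 = CD/-/- → run C
t=4: L0/L1/L2 = D/-/- → run D
t=5: L0/L1/L2 = D/-/- → run D
t=6: L0/L1/L2 = D/-/- → run D
t=7: L0/L1/L2 = D/-/- → run D
t=8: L0/L1/L2 = -/D/- → run D
t=9: (idle)

running at tick 3 = C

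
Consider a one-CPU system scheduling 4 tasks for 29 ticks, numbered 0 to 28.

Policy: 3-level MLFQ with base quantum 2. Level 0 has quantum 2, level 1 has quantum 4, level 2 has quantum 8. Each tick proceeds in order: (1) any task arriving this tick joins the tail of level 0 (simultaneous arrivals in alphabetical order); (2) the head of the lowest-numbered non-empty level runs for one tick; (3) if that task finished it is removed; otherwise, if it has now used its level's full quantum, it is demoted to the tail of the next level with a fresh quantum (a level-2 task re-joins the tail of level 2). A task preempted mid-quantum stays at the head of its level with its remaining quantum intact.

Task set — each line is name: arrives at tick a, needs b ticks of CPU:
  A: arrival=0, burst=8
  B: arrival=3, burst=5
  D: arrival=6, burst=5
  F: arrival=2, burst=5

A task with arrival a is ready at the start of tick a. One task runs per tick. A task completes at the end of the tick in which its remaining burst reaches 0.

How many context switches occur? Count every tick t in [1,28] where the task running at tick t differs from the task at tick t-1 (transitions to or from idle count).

t=0: L0/L1/L2 = A/-/- → run A
t=1: L0/L1/L2 = A/-/- → run A
t=2: L0/L1/L2 = F/A/- → run F
t=3: L0/L1/L2 = FB/A/- → run F
t=4: L0/L1/L2 = B/AF/- → run B
t=5: L0/L1/L2 = B/AF/- → run B
t=6: L0/L1/L2 = D/AFB/- → run D
t=7: L0/L1/L2 = D/AFB/- → run D
t=8: L0/L1/L2 = -/AFBD/- → run A
t=9: L0/L1/L2 = -/AFBD/- → run A
t=10: L0/L1/L2 = -/AFBD/- → run A
t=11: L0/L1/L2 = -/AFBD/- → run A
t=12: L0/L1/L2 = -/FBD/A → run F
t=13: L0/L1/L2 = -/FBD/A → run F
t=14: L0/L1/L2 = -/FBD/A → run F
t=15: L0/L1/L2 = -/BD/A → run B
t=16: L0/L1/L2 = -/BD/A → run B
t=17: L0/L1/L2 = -/BD/A → run B
t=18: L0/L1/L2 = -/D/A → run D
t=19: L0/L1/L2 = -/D/A → run D
t=20: L0/L1/L2 = -/D/A → run D
t=21: L0/L1/L2 = -/-/A → run A
t=22: L0/L1/L2 = -/-/A → run A
t=23: (idle)
t=24: (idle)
t=25: (idle)
t=26: (idle)
t=27: (idle)
t=28: (idle)

context switches = 9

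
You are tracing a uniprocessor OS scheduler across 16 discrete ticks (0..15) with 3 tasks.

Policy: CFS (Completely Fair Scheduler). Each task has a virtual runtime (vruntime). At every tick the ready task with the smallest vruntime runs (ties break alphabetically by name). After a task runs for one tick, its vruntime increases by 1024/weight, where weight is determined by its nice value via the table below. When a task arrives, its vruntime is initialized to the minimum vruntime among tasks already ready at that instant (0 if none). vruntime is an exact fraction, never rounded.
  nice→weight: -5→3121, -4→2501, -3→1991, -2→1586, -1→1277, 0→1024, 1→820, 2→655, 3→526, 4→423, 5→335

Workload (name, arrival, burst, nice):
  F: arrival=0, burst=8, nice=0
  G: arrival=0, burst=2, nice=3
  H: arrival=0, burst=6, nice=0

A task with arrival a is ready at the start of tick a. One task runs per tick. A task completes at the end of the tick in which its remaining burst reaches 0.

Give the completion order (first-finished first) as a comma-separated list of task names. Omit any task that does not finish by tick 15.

t=0: vr[F=0 G=0 H=0] → run F
t=1: vr[F=1 G=0 H=0] → run G
t=2: vr[F=1 G=512/263 H=0] → run H
t=3: vr[F=1 G=512/263 H=1] → run F
t=4: vr[F=2 G=512/263 H=1] → run H
t=5: vr[F=2 G=512/263 H=2] → run G
t=6: vr[F=2 H=2] → run F
t=7: vr[F=3 H=2] → run H
t=8: vr[F=3 H=3] → run F
t=9: vr[F=4 H=3] → run H
t=10: vr[F=4 H=4] → run F
t=11: vr[F=5 H=4] → run H
t=12: vr[F=5 H=5] → run F
t=13: vr[F=6 H=5] → run H
t=14: vr[F=6] → run F
t=15: vr[F=7] → run F

completion order = G, H, F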